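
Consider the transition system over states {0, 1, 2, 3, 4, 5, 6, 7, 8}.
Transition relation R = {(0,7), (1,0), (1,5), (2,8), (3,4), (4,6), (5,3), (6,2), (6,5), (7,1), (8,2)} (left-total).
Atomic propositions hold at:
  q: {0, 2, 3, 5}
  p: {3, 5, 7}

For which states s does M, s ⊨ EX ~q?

{0, 2, 3, 4, 7}

Sat(~q) = {1, 4, 6, 7, 8}
Sat(EX ~q) = {s : some successor in {1, 4, 6, 7, 8}} = {0, 2, 3, 4, 7}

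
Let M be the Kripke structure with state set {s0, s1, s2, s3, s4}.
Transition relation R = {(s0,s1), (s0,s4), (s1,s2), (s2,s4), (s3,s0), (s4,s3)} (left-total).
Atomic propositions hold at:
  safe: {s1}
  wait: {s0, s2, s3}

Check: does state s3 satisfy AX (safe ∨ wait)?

Yes

Sat(safe ∨ wait) = {s0, s1, s2, s3}
Sat(AX (safe ∨ wait)) = {s : every successor in {s0, s1, s2, s3}} = {s1, s3, s4}
s3 ∈ Sat(AX (safe ∨ wait)) = {s1, s3, s4}, so the formula holds at s3.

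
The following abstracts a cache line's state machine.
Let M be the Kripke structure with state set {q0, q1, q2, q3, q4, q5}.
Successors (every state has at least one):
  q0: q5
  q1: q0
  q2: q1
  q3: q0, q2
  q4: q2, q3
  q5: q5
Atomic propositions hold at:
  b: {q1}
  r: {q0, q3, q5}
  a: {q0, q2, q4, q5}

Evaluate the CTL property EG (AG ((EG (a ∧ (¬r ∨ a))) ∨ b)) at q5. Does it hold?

Yes

Sat(¬r) = {q1, q2, q4}
Sat(¬r ∨ a) = {q0, q1, q2, q4, q5}
Sat(a ∧ (¬r ∨ a)) = {q0, q2, q4, q5}
EG (a ∧ (¬r ∨ a)): greatest fixpoint, start Z0 = {q0, q2, q4, q5}, keep only states in Sat with some successor in Z. Z1 = {q0, q4, q5}; Z2 = {q0, q5}; fixed.
Sat(EG (a ∧ (¬r ∨ a))) = {q0, q5}
Sat((EG (a ∧ (¬r ∨ a))) ∨ b) = {q0, q1, q5}
AG ((EG (a ∧ (¬r ∨ a))) ∨ b): greatest fixpoint, start Z0 = {q0, q1, q5}, keep only states in Sat with every successor in Z. Already a fixed point.
Sat(AG ((EG (a ∧ (¬r ∨ a))) ∨ b)) = {q0, q1, q5}
EG (AG ((EG (a ∧ (¬r ∨ a))) ∨ b)): greatest fixpoint, start Z0 = {q0, q1, q5}, keep only states in Sat with some successor in Z. Already a fixed point.
Sat(EG (AG ((EG (a ∧ (¬r ∨ a))) ∨ b))) = {q0, q1, q5}
q5 ∈ Sat(EG (AG ((EG (a ∧ (¬r ∨ a))) ∨ b))) = {q0, q1, q5}, so the formula holds at q5.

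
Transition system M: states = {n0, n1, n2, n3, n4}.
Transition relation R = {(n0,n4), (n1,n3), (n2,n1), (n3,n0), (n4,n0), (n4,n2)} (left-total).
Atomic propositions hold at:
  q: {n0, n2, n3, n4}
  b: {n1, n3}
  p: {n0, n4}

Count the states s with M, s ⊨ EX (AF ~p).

3

Sat(~p) = {n1, n2, n3}
AF ~p: least fixpoint, start Z0 = {n1, n2, n3}, add states with every successor in Z. Already a fixed point.
Sat(AF ~p) = {n1, n2, n3}
Sat(EX (AF ~p)) = {s : some successor in {n1, n2, n3}} = {n1, n2, n4}
|Sat(EX (AF ~p))| = |{n1, n2, n4}| = 3.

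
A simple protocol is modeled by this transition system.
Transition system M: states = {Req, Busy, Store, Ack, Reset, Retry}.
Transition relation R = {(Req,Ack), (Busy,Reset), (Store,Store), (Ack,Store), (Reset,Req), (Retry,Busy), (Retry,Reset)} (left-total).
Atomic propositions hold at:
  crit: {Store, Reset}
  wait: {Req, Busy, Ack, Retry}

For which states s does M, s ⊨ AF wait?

AF wait: least fixpoint, start Z0 = {Req, Busy, Ack, Retry}, add states with every successor in Z. Z1 = {Req, Busy, Ack, Reset, Retry}; fixed.
Sat(AF wait) = {Req, Busy, Ack, Reset, Retry}

{Req, Busy, Ack, Reset, Retry}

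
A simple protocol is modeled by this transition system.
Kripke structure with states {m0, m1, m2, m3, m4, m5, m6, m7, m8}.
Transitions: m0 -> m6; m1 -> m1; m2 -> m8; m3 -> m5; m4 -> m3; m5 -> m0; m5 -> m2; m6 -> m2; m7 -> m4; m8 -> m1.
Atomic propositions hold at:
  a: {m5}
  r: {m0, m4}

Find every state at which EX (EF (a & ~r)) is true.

Sat(~r) = {m1, m2, m3, m5, m6, m7, m8}
Sat(a & ~r) = {m5}
EF (a & ~r): least fixpoint, start Z0 = {m5}, add states with some successor in Z. Z1 = {m3, m5}; Z2 = {m3, m4, m5}; Z3 = {m3, m4, m5, m7}; fixed.
Sat(EF (a & ~r)) = {m3, m4, m5, m7}
Sat(EX (EF (a & ~r))) = {s : some successor in {m3, m4, m5, m7}} = {m3, m4, m7}

{m3, m4, m7}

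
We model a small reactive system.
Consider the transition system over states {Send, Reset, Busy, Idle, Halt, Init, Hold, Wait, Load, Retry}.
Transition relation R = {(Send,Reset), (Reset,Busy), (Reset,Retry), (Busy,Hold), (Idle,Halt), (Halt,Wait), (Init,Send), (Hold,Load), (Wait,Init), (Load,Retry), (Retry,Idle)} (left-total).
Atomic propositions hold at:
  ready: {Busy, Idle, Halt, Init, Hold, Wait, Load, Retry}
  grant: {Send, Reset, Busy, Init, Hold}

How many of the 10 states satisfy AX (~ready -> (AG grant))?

8

Sat(~ready) = {Send, Reset}
AG grant: greatest fixpoint, start Z0 = {Send, Reset, Busy, Init, Hold}, keep only states in Sat with every successor in Z. Z1 = {Send, Busy, Init}; Z2 = {Init}; Z3 = ∅; fixed.
Sat(AG grant) = ∅
Sat(~ready -> (AG grant)) = {Busy, Idle, Halt, Init, Hold, Wait, Load, Retry}
Sat(AX (~ready -> (AG grant))) = {s : every successor in {Busy, Idle, Halt, Init, Hold, Wait, Load, Retry}} = {Reset, Busy, Idle, Halt, Hold, Wait, Load, Retry}
|Sat(AX (~ready -> (AG grant)))| = |{Reset, Busy, Idle, Halt, Hold, Wait, Load, Retry}| = 8.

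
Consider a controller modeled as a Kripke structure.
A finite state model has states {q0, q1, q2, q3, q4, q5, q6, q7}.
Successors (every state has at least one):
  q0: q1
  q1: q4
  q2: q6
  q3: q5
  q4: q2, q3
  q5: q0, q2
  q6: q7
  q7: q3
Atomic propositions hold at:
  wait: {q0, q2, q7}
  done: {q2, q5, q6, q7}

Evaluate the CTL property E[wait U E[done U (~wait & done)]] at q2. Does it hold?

Yes

Sat(~wait) = {q1, q3, q4, q5, q6}
Sat(~wait & done) = {q5, q6}
E[done U (~wait & done)]: least fixpoint, start Z0 = Sat((~wait & done)) = {q5, q6}, add states in Sat(done) with some successor in Z. Z1 = {q2, q5, q6}; fixed.
Sat(E[done U (~wait & done)]) = {q2, q5, q6}
E[wait U E[done U (~wait & done)]]: least fixpoint, start Z0 = Sat(E[done U (~wait & done)]) = {q2, q5, q6}, add states in Sat(wait) with some successor in Z. Already a fixed point.
Sat(E[wait U E[done U (~wait & done)]]) = {q2, q5, q6}
q2 ∈ Sat(E[wait U E[done U (~wait & done)]]) = {q2, q5, q6}, so the formula holds at q2.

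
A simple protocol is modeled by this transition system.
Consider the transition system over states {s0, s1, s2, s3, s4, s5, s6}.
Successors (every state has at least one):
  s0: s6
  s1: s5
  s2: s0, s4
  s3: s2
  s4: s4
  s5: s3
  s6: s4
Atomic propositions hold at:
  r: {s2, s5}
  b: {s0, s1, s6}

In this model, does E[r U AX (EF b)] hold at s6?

EF b: least fixpoint, start Z0 = {s0, s1, s6}, add states with some successor in Z. Z1 = {s0, s1, s2, s6}; Z2 = {s0, s1, s2, s3, s6}; Z3 = {s0, s1, s2, s3, s5, s6}; fixed.
Sat(EF b) = {s0, s1, s2, s3, s5, s6}
Sat(AX (EF b)) = {s : every successor in {s0, s1, s2, s3, s5, s6}} = {s0, s1, s3, s5}
E[r U AX (EF b)]: least fixpoint, start Z0 = Sat(AX (EF b)) = {s0, s1, s3, s5}, add states in Sat(r) with some successor in Z. Z1 = {s0, s1, s2, s3, s5}; fixed.
Sat(E[r U AX (EF b)]) = {s0, s1, s2, s3, s5}
s6 ∉ Sat(E[r U AX (EF b)]) = {s0, s1, s2, s3, s5}, so the formula does not hold at s6.

No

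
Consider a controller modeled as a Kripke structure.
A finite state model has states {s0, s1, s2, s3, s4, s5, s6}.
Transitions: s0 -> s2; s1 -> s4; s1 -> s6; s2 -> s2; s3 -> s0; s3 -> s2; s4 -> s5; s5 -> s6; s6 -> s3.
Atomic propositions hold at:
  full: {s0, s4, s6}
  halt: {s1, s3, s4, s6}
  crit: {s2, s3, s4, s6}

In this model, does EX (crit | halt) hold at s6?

Sat(crit | halt) = {s1, s2, s3, s4, s6}
Sat(EX (crit | halt)) = {s : some successor in {s1, s2, s3, s4, s6}} = {s0, s1, s2, s3, s5, s6}
s6 ∈ Sat(EX (crit | halt)) = {s0, s1, s2, s3, s5, s6}, so the formula holds at s6.

Yes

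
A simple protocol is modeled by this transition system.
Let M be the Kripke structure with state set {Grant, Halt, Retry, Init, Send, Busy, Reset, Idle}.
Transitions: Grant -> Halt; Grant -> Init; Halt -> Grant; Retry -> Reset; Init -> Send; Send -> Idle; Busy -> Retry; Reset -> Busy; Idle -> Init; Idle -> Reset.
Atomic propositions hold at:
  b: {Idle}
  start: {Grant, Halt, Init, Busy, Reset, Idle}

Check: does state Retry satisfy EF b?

EF b: least fixpoint, start Z0 = {Idle}, add states with some successor in Z. Z1 = {Send, Idle}; Z2 = {Init, Send, Idle}; Z3 = {Grant, Init, Send, Idle}; Z4 = {Grant, Halt, Init, Send, Idle}; fixed.
Sat(EF b) = {Grant, Halt, Init, Send, Idle}
Retry ∉ Sat(EF b) = {Grant, Halt, Init, Send, Idle}, so the formula does not hold at Retry.

No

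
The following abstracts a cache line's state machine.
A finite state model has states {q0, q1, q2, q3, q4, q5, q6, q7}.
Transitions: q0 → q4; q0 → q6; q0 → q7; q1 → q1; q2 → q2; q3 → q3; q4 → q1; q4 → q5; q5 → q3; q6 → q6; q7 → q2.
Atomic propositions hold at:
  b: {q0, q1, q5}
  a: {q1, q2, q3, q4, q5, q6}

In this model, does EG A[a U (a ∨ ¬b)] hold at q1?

Sat(¬b) = {q2, q3, q4, q6, q7}
Sat(a ∨ ¬b) = {q1, q2, q3, q4, q5, q6, q7}
A[a U (a ∨ ¬b)]: least fixpoint, start Z0 = Sat((a ∨ ¬b)) = {q1, q2, q3, q4, q5, q6, q7}, add states in Sat(a) with every successor in Z. Already a fixed point.
Sat(A[a U (a ∨ ¬b)]) = {q1, q2, q3, q4, q5, q6, q7}
EG A[a U (a ∨ ¬b)]: greatest fixpoint, start Z0 = {q1, q2, q3, q4, q5, q6, q7}, keep only states in Sat with some successor in Z. Already a fixed point.
Sat(EG A[a U (a ∨ ¬b)]) = {q1, q2, q3, q4, q5, q6, q7}
q1 ∈ Sat(EG A[a U (a ∨ ¬b)]) = {q1, q2, q3, q4, q5, q6, q7}, so the formula holds at q1.

Yes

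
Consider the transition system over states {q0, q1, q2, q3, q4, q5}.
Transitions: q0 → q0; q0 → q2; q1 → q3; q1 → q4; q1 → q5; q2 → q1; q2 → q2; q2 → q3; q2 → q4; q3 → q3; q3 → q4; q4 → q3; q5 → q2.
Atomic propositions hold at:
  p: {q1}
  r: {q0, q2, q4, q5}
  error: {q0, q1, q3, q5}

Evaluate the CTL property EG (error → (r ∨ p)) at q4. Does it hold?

No

Sat(r ∨ p) = {q0, q1, q2, q4, q5}
Sat(error → (r ∨ p)) = {q0, q1, q2, q4, q5}
EG (error → (r ∨ p)): greatest fixpoint, start Z0 = {q0, q1, q2, q4, q5}, keep only states in Sat with some successor in Z. Z1 = {q0, q1, q2, q5}; fixed.
Sat(EG (error → (r ∨ p))) = {q0, q1, q2, q5}
q4 ∉ Sat(EG (error → (r ∨ p))) = {q0, q1, q2, q5}, so the formula does not hold at q4.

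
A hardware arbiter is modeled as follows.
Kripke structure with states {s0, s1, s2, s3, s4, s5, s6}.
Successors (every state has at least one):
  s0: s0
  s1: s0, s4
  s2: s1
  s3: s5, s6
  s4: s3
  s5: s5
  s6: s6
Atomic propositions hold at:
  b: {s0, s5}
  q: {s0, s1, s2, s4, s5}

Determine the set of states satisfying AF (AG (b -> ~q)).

Sat(~q) = {s3, s6}
Sat(b -> ~q) = {s1, s2, s3, s4, s6}
AG (b -> ~q): greatest fixpoint, start Z0 = {s1, s2, s3, s4, s6}, keep only states in Sat with every successor in Z. Z1 = {s2, s4, s6}; Z2 = {s6}; fixed.
Sat(AG (b -> ~q)) = {s6}
AF (AG (b -> ~q)): least fixpoint, start Z0 = {s6}, add states with every successor in Z. Already a fixed point.
Sat(AF (AG (b -> ~q))) = {s6}

{s6}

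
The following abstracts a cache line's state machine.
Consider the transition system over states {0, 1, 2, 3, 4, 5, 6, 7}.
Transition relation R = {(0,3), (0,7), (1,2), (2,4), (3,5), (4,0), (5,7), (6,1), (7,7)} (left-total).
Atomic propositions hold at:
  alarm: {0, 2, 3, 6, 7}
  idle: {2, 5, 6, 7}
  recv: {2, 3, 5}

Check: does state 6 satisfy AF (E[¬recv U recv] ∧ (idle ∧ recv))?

Sat(¬recv) = {0, 1, 4, 6, 7}
E[¬recv U recv]: least fixpoint, start Z0 = Sat(recv) = {2, 3, 5}, add states in Sat(¬recv) with some successor in Z. Z1 = {0, 1, 2, 3, 5}; Z2 = {0, 1, 2, 3, 4, 5, 6}; fixed.
Sat(E[¬recv U recv]) = {0, 1, 2, 3, 4, 5, 6}
Sat(idle ∧ recv) = {2, 5}
Sat(E[¬recv U recv] ∧ (idle ∧ recv)) = {2, 5}
AF (E[¬recv U recv] ∧ (idle ∧ recv)): least fixpoint, start Z0 = {2, 5}, add states with every successor in Z. Z1 = {1, 2, 3, 5}; Z2 = {1, 2, 3, 5, 6}; fixed.
Sat(AF (E[¬recv U recv] ∧ (idle ∧ recv))) = {1, 2, 3, 5, 6}
6 ∈ Sat(AF (E[¬recv U recv] ∧ (idle ∧ recv))) = {1, 2, 3, 5, 6}, so the formula holds at 6.

Yes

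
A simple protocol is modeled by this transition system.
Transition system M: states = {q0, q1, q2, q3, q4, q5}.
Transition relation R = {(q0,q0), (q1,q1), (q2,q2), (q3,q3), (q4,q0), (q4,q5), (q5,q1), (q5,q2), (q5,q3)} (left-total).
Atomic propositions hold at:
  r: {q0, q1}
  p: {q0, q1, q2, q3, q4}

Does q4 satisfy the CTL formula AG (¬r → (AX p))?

No

Sat(¬r) = {q2, q3, q4, q5}
Sat(AX p) = {s : every successor in {q0, q1, q2, q3, q4}} = {q0, q1, q2, q3, q5}
Sat(¬r → (AX p)) = {q0, q1, q2, q3, q5}
AG (¬r → (AX p)): greatest fixpoint, start Z0 = {q0, q1, q2, q3, q5}, keep only states in Sat with every successor in Z. Already a fixed point.
Sat(AG (¬r → (AX p))) = {q0, q1, q2, q3, q5}
q4 ∉ Sat(AG (¬r → (AX p))) = {q0, q1, q2, q3, q5}, so the formula does not hold at q4.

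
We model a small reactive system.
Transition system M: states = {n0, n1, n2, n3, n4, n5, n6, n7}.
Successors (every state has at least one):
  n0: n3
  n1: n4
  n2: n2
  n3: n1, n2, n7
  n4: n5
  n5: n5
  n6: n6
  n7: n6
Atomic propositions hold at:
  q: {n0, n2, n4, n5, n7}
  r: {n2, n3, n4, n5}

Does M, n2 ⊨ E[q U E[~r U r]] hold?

Sat(~r) = {n0, n1, n6, n7}
E[~r U r]: least fixpoint, start Z0 = Sat(r) = {n2, n3, n4, n5}, add states in Sat(~r) with some successor in Z. Z1 = {n0, n1, n2, n3, n4, n5}; fixed.
Sat(E[~r U r]) = {n0, n1, n2, n3, n4, n5}
E[q U E[~r U r]]: least fixpoint, start Z0 = Sat(E[~r U r]) = {n0, n1, n2, n3, n4, n5}, add states in Sat(q) with some successor in Z. Already a fixed point.
Sat(E[q U E[~r U r]]) = {n0, n1, n2, n3, n4, n5}
n2 ∈ Sat(E[q U E[~r U r]]) = {n0, n1, n2, n3, n4, n5}, so the formula holds at n2.

Yes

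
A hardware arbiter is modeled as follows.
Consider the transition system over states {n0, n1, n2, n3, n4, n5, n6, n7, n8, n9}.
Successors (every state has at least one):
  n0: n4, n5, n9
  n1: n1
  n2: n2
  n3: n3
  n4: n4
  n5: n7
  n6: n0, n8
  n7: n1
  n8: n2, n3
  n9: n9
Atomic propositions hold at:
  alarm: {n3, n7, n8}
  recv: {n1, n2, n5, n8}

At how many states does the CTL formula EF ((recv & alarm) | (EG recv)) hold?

7

Sat(recv & alarm) = {n8}
EG recv: greatest fixpoint, start Z0 = {n1, n2, n5, n8}, keep only states in Sat with some successor in Z. Z1 = {n1, n2, n8}; fixed.
Sat(EG recv) = {n1, n2, n8}
Sat((recv & alarm) | (EG recv)) = {n1, n2, n8}
EF ((recv & alarm) | (EG recv)): least fixpoint, start Z0 = {n1, n2, n8}, add states with some successor in Z. Z1 = {n1, n2, n6, n7, n8}; Z2 = {n1, n2, n5, n6, n7, n8}; Z3 = {n0, n1, n2, n5, n6, n7, n8}; fixed.
Sat(EF ((recv & alarm) | (EG recv))) = {n0, n1, n2, n5, n6, n7, n8}
|Sat(EF ((recv & alarm) | (EG recv)))| = |{n0, n1, n2, n5, n6, n7, n8}| = 7.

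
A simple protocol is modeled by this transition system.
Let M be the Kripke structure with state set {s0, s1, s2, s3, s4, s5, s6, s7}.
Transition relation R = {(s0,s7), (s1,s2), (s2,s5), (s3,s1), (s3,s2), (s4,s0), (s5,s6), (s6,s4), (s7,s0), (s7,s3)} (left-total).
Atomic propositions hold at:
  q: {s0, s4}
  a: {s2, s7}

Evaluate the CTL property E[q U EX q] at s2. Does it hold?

No

Sat(EX q) = {s : some successor in {s0, s4}} = {s4, s6, s7}
E[q U EX q]: least fixpoint, start Z0 = Sat(EX q) = {s4, s6, s7}, add states in Sat(q) with some successor in Z. Z1 = {s0, s4, s6, s7}; fixed.
Sat(E[q U EX q]) = {s0, s4, s6, s7}
s2 ∉ Sat(E[q U EX q]) = {s0, s4, s6, s7}, so the formula does not hold at s2.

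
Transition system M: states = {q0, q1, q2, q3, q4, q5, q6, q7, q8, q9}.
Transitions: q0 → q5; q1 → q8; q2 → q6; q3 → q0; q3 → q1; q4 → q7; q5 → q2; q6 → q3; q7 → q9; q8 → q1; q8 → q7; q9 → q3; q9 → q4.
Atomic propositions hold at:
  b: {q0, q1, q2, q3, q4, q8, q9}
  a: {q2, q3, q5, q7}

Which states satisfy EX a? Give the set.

Sat(EX a) = {s : some successor in {q2, q3, q5, q7}} = {q0, q4, q5, q6, q8, q9}

{q0, q4, q5, q6, q8, q9}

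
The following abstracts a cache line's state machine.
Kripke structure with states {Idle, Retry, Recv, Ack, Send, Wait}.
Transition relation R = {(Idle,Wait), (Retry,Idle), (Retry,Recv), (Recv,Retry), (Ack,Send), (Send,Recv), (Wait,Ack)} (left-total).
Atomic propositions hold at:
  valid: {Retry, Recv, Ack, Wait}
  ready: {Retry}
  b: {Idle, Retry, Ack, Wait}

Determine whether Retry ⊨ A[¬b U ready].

Yes

Sat(¬b) = {Recv, Send}
A[¬b U ready]: least fixpoint, start Z0 = Sat(ready) = {Retry}, add states in Sat(¬b) with every successor in Z. Z1 = {Retry, Recv}; Z2 = {Retry, Recv, Send}; fixed.
Sat(A[¬b U ready]) = {Retry, Recv, Send}
Retry ∈ Sat(A[¬b U ready]) = {Retry, Recv, Send}, so the formula holds at Retry.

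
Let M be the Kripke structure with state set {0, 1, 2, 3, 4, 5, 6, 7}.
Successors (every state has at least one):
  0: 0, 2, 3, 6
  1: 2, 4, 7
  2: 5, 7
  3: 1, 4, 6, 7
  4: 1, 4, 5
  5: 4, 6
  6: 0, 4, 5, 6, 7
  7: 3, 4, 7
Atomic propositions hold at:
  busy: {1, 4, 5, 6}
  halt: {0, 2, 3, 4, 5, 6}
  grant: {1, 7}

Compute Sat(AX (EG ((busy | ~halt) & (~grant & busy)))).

{5}

Sat(~halt) = {1, 7}
Sat(busy | ~halt) = {1, 4, 5, 6, 7}
Sat(~grant) = {0, 2, 3, 4, 5, 6}
Sat(~grant & busy) = {4, 5, 6}
Sat((busy | ~halt) & (~grant & busy)) = {4, 5, 6}
EG ((busy | ~halt) & (~grant & busy)): greatest fixpoint, start Z0 = {4, 5, 6}, keep only states in Sat with some successor in Z. Already a fixed point.
Sat(EG ((busy | ~halt) & (~grant & busy))) = {4, 5, 6}
Sat(AX (EG ((busy | ~halt) & (~grant & busy)))) = {s : every successor in {4, 5, 6}} = {5}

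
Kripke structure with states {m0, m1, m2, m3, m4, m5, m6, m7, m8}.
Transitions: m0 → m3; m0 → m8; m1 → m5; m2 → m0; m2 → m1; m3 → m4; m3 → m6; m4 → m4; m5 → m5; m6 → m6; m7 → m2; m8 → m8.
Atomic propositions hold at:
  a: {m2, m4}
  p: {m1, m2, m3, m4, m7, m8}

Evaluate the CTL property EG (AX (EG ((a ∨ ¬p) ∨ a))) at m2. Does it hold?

Sat(¬p) = {m0, m5, m6}
Sat(a ∨ ¬p) = {m0, m2, m4, m5, m6}
Sat((a ∨ ¬p) ∨ a) = {m0, m2, m4, m5, m6}
EG ((a ∨ ¬p) ∨ a): greatest fixpoint, start Z0 = {m0, m2, m4, m5, m6}, keep only states in Sat with some successor in Z. Z1 = {m2, m4, m5, m6}; Z2 = {m4, m5, m6}; fixed.
Sat(EG ((a ∨ ¬p) ∨ a)) = {m4, m5, m6}
Sat(AX (EG ((a ∨ ¬p) ∨ a))) = {s : every successor in {m4, m5, m6}} = {m1, m3, m4, m5, m6}
EG (AX (EG ((a ∨ ¬p) ∨ a))): greatest fixpoint, start Z0 = {m1, m3, m4, m5, m6}, keep only states in Sat with some successor in Z. Already a fixed point.
Sat(EG (AX (EG ((a ∨ ¬p) ∨ a)))) = {m1, m3, m4, m5, m6}
m2 ∉ Sat(EG (AX (EG ((a ∨ ¬p) ∨ a)))) = {m1, m3, m4, m5, m6}, so the formula does not hold at m2.

No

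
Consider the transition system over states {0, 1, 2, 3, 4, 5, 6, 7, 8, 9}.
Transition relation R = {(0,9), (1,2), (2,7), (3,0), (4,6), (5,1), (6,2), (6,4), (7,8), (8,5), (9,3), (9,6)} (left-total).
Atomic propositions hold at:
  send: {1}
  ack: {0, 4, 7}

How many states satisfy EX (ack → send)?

8

Sat(ack → send) = {1, 2, 3, 5, 6, 8, 9}
Sat(EX (ack → send)) = {s : some successor in {1, 2, 3, 5, 6, 8, 9}} = {0, 1, 4, 5, 6, 7, 8, 9}
|Sat(EX (ack → send))| = |{0, 1, 4, 5, 6, 7, 8, 9}| = 8.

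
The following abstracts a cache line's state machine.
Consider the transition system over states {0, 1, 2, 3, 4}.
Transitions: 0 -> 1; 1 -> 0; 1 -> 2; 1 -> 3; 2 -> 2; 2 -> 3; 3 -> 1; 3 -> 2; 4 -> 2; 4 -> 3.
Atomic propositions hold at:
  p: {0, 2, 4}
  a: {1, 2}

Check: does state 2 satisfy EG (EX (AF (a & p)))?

Yes

Sat(a & p) = {2}
AF (a & p): least fixpoint, start Z0 = {2}, add states with every successor in Z. Already a fixed point.
Sat(AF (a & p)) = {2}
Sat(EX (AF (a & p))) = {s : some successor in {2}} = {1, 2, 3, 4}
EG (EX (AF (a & p))): greatest fixpoint, start Z0 = {1, 2, 3, 4}, keep only states in Sat with some successor in Z. Already a fixed point.
Sat(EG (EX (AF (a & p)))) = {1, 2, 3, 4}
2 ∈ Sat(EG (EX (AF (a & p)))) = {1, 2, 3, 4}, so the formula holds at 2.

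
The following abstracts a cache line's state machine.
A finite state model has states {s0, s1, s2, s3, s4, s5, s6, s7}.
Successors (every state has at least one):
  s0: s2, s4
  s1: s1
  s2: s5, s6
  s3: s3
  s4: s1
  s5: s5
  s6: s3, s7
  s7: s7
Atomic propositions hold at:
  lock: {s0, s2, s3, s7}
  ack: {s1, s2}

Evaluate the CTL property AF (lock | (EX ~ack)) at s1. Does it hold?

Sat(~ack) = {s0, s3, s4, s5, s6, s7}
Sat(EX ~ack) = {s : some successor in {s0, s3, s4, s5, s6, s7}} = {s0, s2, s3, s5, s6, s7}
Sat(lock | (EX ~ack)) = {s0, s2, s3, s5, s6, s7}
AF (lock | (EX ~ack)): least fixpoint, start Z0 = {s0, s2, s3, s5, s6, s7}, add states with every successor in Z. Already a fixed point.
Sat(AF (lock | (EX ~ack))) = {s0, s2, s3, s5, s6, s7}
s1 ∉ Sat(AF (lock | (EX ~ack))) = {s0, s2, s3, s5, s6, s7}, so the formula does not hold at s1.

No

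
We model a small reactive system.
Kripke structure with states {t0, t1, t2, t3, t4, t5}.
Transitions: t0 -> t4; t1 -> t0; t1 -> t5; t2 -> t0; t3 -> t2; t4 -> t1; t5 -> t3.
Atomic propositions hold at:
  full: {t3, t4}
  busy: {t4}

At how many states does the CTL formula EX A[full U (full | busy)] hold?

Sat(full | busy) = {t3, t4}
A[full U (full | busy)]: least fixpoint, start Z0 = Sat((full | busy)) = {t3, t4}, add states in Sat(full) with every successor in Z. Already a fixed point.
Sat(A[full U (full | busy)]) = {t3, t4}
Sat(EX A[full U (full | busy)]) = {s : some successor in {t3, t4}} = {t0, t5}
|Sat(EX A[full U (full | busy)])| = |{t0, t5}| = 2.

2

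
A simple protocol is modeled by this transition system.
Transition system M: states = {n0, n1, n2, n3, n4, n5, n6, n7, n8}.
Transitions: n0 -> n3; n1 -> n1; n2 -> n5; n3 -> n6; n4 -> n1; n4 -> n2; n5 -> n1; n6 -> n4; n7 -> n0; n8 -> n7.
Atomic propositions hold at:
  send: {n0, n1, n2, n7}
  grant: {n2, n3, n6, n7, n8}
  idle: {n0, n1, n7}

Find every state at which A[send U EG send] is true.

{n1}

EG send: greatest fixpoint, start Z0 = {n0, n1, n2, n7}, keep only states in Sat with some successor in Z. Z1 = {n1, n7}; Z2 = {n1}; fixed.
Sat(EG send) = {n1}
A[send U EG send]: least fixpoint, start Z0 = Sat(EG send) = {n1}, add states in Sat(send) with every successor in Z. Already a fixed point.
Sat(A[send U EG send]) = {n1}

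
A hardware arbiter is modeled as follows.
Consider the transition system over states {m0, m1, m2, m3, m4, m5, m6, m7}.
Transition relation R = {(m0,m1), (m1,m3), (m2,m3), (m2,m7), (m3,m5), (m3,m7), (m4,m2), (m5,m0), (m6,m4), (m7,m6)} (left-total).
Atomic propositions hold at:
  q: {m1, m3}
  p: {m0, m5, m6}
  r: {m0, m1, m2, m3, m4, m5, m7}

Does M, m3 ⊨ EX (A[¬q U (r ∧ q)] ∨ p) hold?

Yes

Sat(¬q) = {m0, m2, m4, m5, m6, m7}
Sat(r ∧ q) = {m1, m3}
A[¬q U (r ∧ q)]: least fixpoint, start Z0 = Sat((r ∧ q)) = {m1, m3}, add states in Sat(¬q) with every successor in Z. Z1 = {m0, m1, m3}; Z2 = {m0, m1, m3, m5}; fixed.
Sat(A[¬q U (r ∧ q)]) = {m0, m1, m3, m5}
Sat(A[¬q U (r ∧ q)] ∨ p) = {m0, m1, m3, m5, m6}
Sat(EX (A[¬q U (r ∧ q)] ∨ p)) = {s : some successor in {m0, m1, m3, m5, m6}} = {m0, m1, m2, m3, m5, m7}
m3 ∈ Sat(EX (A[¬q U (r ∧ q)] ∨ p)) = {m0, m1, m2, m3, m5, m7}, so the formula holds at m3.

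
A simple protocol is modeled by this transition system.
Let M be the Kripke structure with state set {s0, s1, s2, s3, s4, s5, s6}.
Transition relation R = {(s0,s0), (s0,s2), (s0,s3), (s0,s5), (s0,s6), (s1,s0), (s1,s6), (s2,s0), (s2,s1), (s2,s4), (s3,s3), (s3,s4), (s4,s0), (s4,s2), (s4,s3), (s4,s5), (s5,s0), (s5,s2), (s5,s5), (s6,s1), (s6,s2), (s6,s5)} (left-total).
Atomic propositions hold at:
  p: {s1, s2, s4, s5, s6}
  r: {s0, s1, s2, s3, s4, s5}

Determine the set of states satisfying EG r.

{s0, s1, s2, s3, s4, s5}

EG r: greatest fixpoint, start Z0 = {s0, s1, s2, s3, s4, s5}, keep only states in Sat with some successor in Z. Already a fixed point.
Sat(EG r) = {s0, s1, s2, s3, s4, s5}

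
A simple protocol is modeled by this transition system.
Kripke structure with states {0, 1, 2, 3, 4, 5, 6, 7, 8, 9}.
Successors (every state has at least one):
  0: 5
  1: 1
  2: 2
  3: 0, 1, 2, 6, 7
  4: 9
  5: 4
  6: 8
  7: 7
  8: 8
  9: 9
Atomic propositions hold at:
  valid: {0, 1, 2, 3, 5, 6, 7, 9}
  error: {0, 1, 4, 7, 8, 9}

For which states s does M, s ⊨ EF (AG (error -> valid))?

Sat(error -> valid) = {0, 1, 2, 3, 5, 6, 7, 9}
AG (error -> valid): greatest fixpoint, start Z0 = {0, 1, 2, 3, 5, 6, 7, 9}, keep only states in Sat with every successor in Z. Z1 = {0, 1, 2, 3, 7, 9}; Z2 = {1, 2, 7, 9}; fixed.
Sat(AG (error -> valid)) = {1, 2, 7, 9}
EF (AG (error -> valid)): least fixpoint, start Z0 = {1, 2, 7, 9}, add states with some successor in Z. Z1 = {1, 2, 3, 4, 7, 9}; Z2 = {1, 2, 3, 4, 5, 7, 9}; Z3 = {0, 1, 2, 3, 4, 5, 7, 9}; fixed.
Sat(EF (AG (error -> valid))) = {0, 1, 2, 3, 4, 5, 7, 9}

{0, 1, 2, 3, 4, 5, 7, 9}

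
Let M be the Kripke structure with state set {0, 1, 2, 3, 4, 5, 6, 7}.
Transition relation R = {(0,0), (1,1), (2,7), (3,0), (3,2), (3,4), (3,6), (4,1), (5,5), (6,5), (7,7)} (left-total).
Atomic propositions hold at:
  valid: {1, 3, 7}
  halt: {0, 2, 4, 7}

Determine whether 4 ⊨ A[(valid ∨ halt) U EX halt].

Sat(valid ∨ halt) = {0, 1, 2, 3, 4, 7}
Sat(EX halt) = {s : some successor in {0, 2, 4, 7}} = {0, 2, 3, 7}
A[(valid ∨ halt) U EX halt]: least fixpoint, start Z0 = Sat(EX halt) = {0, 2, 3, 7}, add states in Sat(valid ∨ halt) with every successor in Z. Already a fixed point.
Sat(A[(valid ∨ halt) U EX halt]) = {0, 2, 3, 7}
4 ∉ Sat(A[(valid ∨ halt) U EX halt]) = {0, 2, 3, 7}, so the formula does not hold at 4.

No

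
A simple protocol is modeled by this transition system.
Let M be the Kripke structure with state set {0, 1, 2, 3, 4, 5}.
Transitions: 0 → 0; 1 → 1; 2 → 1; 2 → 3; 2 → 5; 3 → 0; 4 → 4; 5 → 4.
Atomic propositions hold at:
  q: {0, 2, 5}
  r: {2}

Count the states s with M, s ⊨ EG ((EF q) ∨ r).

EF q: least fixpoint, start Z0 = {0, 2, 5}, add states with some successor in Z. Z1 = {0, 2, 3, 5}; fixed.
Sat(EF q) = {0, 2, 3, 5}
Sat((EF q) ∨ r) = {0, 2, 3, 5}
EG ((EF q) ∨ r): greatest fixpoint, start Z0 = {0, 2, 3, 5}, keep only states in Sat with some successor in Z. Z1 = {0, 2, 3}; fixed.
Sat(EG ((EF q) ∨ r)) = {0, 2, 3}
|Sat(EG ((EF q) ∨ r))| = |{0, 2, 3}| = 3.

3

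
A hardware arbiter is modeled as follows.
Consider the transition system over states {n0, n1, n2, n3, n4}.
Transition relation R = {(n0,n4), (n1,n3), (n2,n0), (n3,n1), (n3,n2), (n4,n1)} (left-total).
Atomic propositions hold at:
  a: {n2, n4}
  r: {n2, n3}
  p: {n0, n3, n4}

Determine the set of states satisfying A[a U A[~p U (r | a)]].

{n1, n2, n3, n4}

Sat(~p) = {n1, n2}
Sat(r | a) = {n2, n3, n4}
A[~p U (r | a)]: least fixpoint, start Z0 = Sat((r | a)) = {n2, n3, n4}, add states in Sat(~p) with every successor in Z. Z1 = {n1, n2, n3, n4}; fixed.
Sat(A[~p U (r | a)]) = {n1, n2, n3, n4}
A[a U A[~p U (r | a)]]: least fixpoint, start Z0 = Sat(A[~p U (r | a)]) = {n1, n2, n3, n4}, add states in Sat(a) with every successor in Z. Already a fixed point.
Sat(A[a U A[~p U (r | a)]]) = {n1, n2, n3, n4}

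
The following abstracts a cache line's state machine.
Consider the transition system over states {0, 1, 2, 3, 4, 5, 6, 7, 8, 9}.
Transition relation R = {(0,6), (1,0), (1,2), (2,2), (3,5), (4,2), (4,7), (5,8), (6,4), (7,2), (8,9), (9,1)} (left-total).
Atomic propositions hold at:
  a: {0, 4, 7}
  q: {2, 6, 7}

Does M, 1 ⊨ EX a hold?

Sat(EX a) = {s : some successor in {0, 4, 7}} = {1, 4, 6}
1 ∈ Sat(EX a) = {1, 4, 6}, so the formula holds at 1.

Yes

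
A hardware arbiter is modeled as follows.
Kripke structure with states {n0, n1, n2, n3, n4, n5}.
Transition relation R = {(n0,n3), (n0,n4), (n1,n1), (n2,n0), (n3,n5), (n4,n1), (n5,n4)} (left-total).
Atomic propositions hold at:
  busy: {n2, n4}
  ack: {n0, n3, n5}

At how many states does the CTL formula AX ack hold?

Sat(AX ack) = {s : every successor in {n0, n3, n5}} = {n2, n3}
|Sat(AX ack)| = |{n2, n3}| = 2.

2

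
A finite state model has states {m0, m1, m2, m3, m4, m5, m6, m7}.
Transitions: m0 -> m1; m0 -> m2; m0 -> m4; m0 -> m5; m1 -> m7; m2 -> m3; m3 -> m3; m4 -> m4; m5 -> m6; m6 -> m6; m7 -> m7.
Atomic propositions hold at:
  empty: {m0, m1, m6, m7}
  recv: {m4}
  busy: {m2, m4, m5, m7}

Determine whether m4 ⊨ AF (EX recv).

Yes

Sat(EX recv) = {s : some successor in {m4}} = {m0, m4}
AF (EX recv): least fixpoint, start Z0 = {m0, m4}, add states with every successor in Z. Already a fixed point.
Sat(AF (EX recv)) = {m0, m4}
m4 ∈ Sat(AF (EX recv)) = {m0, m4}, so the formula holds at m4.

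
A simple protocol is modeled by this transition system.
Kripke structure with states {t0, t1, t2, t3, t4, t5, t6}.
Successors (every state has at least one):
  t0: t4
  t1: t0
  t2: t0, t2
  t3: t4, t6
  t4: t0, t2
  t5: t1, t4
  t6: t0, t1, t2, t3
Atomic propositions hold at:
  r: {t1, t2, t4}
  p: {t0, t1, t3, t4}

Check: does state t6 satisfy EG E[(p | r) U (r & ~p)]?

Sat(p | r) = {t0, t1, t2, t3, t4}
Sat(~p) = {t2, t5, t6}
Sat(r & ~p) = {t2}
E[(p | r) U (r & ~p)]: least fixpoint, start Z0 = Sat((r & ~p)) = {t2}, add states in Sat(p | r) with some successor in Z. Z1 = {t2, t4}; Z2 = {t0, t2, t3, t4}; Z3 = {t0, t1, t2, t3, t4}; fixed.
Sat(E[(p | r) U (r & ~p)]) = {t0, t1, t2, t3, t4}
EG E[(p | r) U (r & ~p)]: greatest fixpoint, start Z0 = {t0, t1, t2, t3, t4}, keep only states in Sat with some successor in Z. Already a fixed point.
Sat(EG E[(p | r) U (r & ~p)]) = {t0, t1, t2, t3, t4}
t6 ∉ Sat(EG E[(p | r) U (r & ~p)]) = {t0, t1, t2, t3, t4}, so the formula does not hold at t6.

No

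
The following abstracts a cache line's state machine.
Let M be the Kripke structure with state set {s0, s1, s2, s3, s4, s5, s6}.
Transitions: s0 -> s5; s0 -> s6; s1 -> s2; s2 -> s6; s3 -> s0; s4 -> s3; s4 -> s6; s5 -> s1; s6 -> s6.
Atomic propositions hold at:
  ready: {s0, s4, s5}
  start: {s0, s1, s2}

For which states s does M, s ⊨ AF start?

AF start: least fixpoint, start Z0 = {s0, s1, s2}, add states with every successor in Z. Z1 = {s0, s1, s2, s3, s5}; fixed.
Sat(AF start) = {s0, s1, s2, s3, s5}

{s0, s1, s2, s3, s5}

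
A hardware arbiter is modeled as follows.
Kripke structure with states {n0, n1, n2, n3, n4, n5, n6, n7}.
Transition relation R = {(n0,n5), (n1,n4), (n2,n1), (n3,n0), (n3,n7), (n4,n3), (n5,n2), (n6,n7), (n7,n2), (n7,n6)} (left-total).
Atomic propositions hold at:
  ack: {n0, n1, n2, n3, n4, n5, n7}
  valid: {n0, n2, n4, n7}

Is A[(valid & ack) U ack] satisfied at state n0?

Yes

Sat(valid & ack) = {n0, n2, n4, n7}
A[(valid & ack) U ack]: least fixpoint, start Z0 = Sat(ack) = {n0, n1, n2, n3, n4, n5, n7}, add states in Sat(valid & ack) with every successor in Z. Already a fixed point.
Sat(A[(valid & ack) U ack]) = {n0, n1, n2, n3, n4, n5, n7}
n0 ∈ Sat(A[(valid & ack) U ack]) = {n0, n1, n2, n3, n4, n5, n7}, so the formula holds at n0.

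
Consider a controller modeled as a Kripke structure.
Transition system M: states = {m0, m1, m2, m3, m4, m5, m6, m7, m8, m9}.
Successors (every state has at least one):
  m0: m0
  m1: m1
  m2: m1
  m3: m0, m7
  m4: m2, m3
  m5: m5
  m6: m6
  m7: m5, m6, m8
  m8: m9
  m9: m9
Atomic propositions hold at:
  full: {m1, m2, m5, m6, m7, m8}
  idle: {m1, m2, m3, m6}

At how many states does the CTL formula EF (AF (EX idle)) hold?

Sat(EX idle) = {s : some successor in {m1, m2, m3, m6}} = {m1, m2, m4, m6, m7}
AF (EX idle): least fixpoint, start Z0 = {m1, m2, m4, m6, m7}, add states with every successor in Z. Already a fixed point.
Sat(AF (EX idle)) = {m1, m2, m4, m6, m7}
EF (AF (EX idle)): least fixpoint, start Z0 = {m1, m2, m4, m6, m7}, add states with some successor in Z. Z1 = {m1, m2, m3, m4, m6, m7}; fixed.
Sat(EF (AF (EX idle))) = {m1, m2, m3, m4, m6, m7}
|Sat(EF (AF (EX idle)))| = |{m1, m2, m3, m4, m6, m7}| = 6.

6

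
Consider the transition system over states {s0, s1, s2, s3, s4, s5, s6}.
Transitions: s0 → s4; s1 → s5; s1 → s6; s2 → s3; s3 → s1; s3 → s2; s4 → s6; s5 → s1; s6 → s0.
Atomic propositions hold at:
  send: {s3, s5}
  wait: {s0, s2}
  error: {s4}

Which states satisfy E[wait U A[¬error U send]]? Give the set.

{s2, s3, s5}

Sat(¬error) = {s0, s1, s2, s3, s5, s6}
A[¬error U send]: least fixpoint, start Z0 = Sat(send) = {s3, s5}, add states in Sat(¬error) with every successor in Z. Z1 = {s2, s3, s5}; fixed.
Sat(A[¬error U send]) = {s2, s3, s5}
E[wait U A[¬error U send]]: least fixpoint, start Z0 = Sat(A[¬error U send]) = {s2, s3, s5}, add states in Sat(wait) with some successor in Z. Already a fixed point.
Sat(E[wait U A[¬error U send]]) = {s2, s3, s5}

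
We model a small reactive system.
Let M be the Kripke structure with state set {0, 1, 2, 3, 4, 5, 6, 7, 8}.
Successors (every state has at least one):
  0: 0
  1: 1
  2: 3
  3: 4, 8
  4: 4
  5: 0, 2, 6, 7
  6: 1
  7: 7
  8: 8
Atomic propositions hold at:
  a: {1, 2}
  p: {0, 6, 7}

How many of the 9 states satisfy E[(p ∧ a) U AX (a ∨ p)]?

Sat(p ∧ a) = ∅
Sat(a ∨ p) = {0, 1, 2, 6, 7}
Sat(AX (a ∨ p)) = {s : every successor in {0, 1, 2, 6, 7}} = {0, 1, 5, 6, 7}
E[(p ∧ a) U AX (a ∨ p)]: least fixpoint, start Z0 = Sat(AX (a ∨ p)) = {0, 1, 5, 6, 7}, add states in Sat(p ∧ a) with some successor in Z. Already a fixed point.
Sat(E[(p ∧ a) U AX (a ∨ p)]) = {0, 1, 5, 6, 7}
|Sat(E[(p ∧ a) U AX (a ∨ p)])| = |{0, 1, 5, 6, 7}| = 5.

5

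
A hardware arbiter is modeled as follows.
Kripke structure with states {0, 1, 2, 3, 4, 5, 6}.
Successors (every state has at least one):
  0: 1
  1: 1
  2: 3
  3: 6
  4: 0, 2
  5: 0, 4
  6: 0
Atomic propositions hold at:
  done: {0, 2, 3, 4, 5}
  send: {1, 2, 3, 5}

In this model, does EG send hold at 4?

EG send: greatest fixpoint, start Z0 = {1, 2, 3, 5}, keep only states in Sat with some successor in Z. Z1 = {1, 2}; Z2 = {1}; fixed.
Sat(EG send) = {1}
4 ∉ Sat(EG send) = {1}, so the formula does not hold at 4.

No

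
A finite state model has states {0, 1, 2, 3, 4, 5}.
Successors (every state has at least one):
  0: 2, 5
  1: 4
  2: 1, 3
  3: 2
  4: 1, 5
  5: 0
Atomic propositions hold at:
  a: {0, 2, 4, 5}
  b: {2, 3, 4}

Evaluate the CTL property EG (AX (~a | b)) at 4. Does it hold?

Sat(~a) = {1, 3}
Sat(~a | b) = {1, 2, 3, 4}
Sat(AX (~a | b)) = {s : every successor in {1, 2, 3, 4}} = {1, 2, 3}
EG (AX (~a | b)): greatest fixpoint, start Z0 = {1, 2, 3}, keep only states in Sat with some successor in Z. Z1 = {2, 3}; fixed.
Sat(EG (AX (~a | b))) = {2, 3}
4 ∉ Sat(EG (AX (~a | b))) = {2, 3}, so the formula does not hold at 4.

No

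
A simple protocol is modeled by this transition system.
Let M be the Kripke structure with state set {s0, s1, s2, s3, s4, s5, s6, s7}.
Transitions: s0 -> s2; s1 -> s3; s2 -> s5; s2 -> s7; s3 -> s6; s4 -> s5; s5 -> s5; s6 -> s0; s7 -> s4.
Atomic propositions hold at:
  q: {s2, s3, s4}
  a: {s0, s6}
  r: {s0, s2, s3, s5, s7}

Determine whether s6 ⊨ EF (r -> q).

Sat(r -> q) = {s1, s2, s3, s4, s6}
EF (r -> q): least fixpoint, start Z0 = {s1, s2, s3, s4, s6}, add states with some successor in Z. Z1 = {s0, s1, s2, s3, s4, s6, s7}; fixed.
Sat(EF (r -> q)) = {s0, s1, s2, s3, s4, s6, s7}
s6 ∈ Sat(EF (r -> q)) = {s0, s1, s2, s3, s4, s6, s7}, so the formula holds at s6.

Yes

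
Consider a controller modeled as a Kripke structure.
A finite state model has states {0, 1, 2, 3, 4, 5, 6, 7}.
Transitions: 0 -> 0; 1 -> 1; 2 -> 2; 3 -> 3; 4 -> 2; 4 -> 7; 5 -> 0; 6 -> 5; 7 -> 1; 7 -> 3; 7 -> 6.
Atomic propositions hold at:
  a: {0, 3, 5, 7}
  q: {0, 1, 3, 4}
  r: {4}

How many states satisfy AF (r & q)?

Sat(r & q) = {4}
AF (r & q): least fixpoint, start Z0 = {4}, add states with every successor in Z. Already a fixed point.
Sat(AF (r & q)) = {4}
|Sat(AF (r & q))| = |{4}| = 1.

1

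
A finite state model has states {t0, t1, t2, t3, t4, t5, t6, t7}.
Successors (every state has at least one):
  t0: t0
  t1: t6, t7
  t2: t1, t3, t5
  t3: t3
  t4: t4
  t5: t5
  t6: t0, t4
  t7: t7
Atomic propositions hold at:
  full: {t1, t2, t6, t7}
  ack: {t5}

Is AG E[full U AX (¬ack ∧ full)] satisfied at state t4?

Sat(¬ack) = {t0, t1, t2, t3, t4, t6, t7}
Sat(¬ack ∧ full) = {t1, t2, t6, t7}
Sat(AX (¬ack ∧ full)) = {s : every successor in {t1, t2, t6, t7}} = {t1, t7}
E[full U AX (¬ack ∧ full)]: least fixpoint, start Z0 = Sat(AX (¬ack ∧ full)) = {t1, t7}, add states in Sat(full) with some successor in Z. Z1 = {t1, t2, t7}; fixed.
Sat(E[full U AX (¬ack ∧ full)]) = {t1, t2, t7}
AG E[full U AX (¬ack ∧ full)]: greatest fixpoint, start Z0 = {t1, t2, t7}, keep only states in Sat with every successor in Z. Z1 = {t7}; fixed.
Sat(AG E[full U AX (¬ack ∧ full)]) = {t7}
t4 ∉ Sat(AG E[full U AX (¬ack ∧ full)]) = {t7}, so the formula does not hold at t4.

No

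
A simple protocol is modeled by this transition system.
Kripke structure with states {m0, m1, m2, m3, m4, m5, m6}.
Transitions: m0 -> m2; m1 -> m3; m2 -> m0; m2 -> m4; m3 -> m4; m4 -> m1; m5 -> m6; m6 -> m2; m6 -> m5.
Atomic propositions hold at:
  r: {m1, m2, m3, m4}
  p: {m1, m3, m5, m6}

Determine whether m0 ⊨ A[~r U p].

Sat(~r) = {m0, m5, m6}
A[~r U p]: least fixpoint, start Z0 = Sat(p) = {m1, m3, m5, m6}, add states in Sat(~r) with every successor in Z. Already a fixed point.
Sat(A[~r U p]) = {m1, m3, m5, m6}
m0 ∉ Sat(A[~r U p]) = {m1, m3, m5, m6}, so the formula does not hold at m0.

No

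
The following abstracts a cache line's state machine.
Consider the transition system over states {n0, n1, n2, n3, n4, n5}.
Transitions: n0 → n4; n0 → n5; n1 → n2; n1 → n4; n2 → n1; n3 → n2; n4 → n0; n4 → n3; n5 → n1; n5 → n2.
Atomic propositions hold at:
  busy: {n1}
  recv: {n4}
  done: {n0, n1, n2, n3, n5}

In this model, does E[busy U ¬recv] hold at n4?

No

Sat(¬recv) = {n0, n1, n2, n3, n5}
E[busy U ¬recv]: least fixpoint, start Z0 = Sat(¬recv) = {n0, n1, n2, n3, n5}, add states in Sat(busy) with some successor in Z. Already a fixed point.
Sat(E[busy U ¬recv]) = {n0, n1, n2, n3, n5}
n4 ∉ Sat(E[busy U ¬recv]) = {n0, n1, n2, n3, n5}, so the formula does not hold at n4.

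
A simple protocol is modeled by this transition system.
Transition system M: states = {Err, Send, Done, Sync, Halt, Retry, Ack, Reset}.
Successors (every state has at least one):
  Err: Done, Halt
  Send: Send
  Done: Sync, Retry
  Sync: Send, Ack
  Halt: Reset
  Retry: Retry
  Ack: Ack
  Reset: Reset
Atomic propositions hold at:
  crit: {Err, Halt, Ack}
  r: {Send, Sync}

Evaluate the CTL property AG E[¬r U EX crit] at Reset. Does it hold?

No

Sat(¬r) = {Err, Done, Halt, Retry, Ack, Reset}
Sat(EX crit) = {s : some successor in {Err, Halt, Ack}} = {Err, Sync, Ack}
E[¬r U EX crit]: least fixpoint, start Z0 = Sat(EX crit) = {Err, Sync, Ack}, add states in Sat(¬r) with some successor in Z. Z1 = {Err, Done, Sync, Ack}; fixed.
Sat(E[¬r U EX crit]) = {Err, Done, Sync, Ack}
AG E[¬r U EX crit]: greatest fixpoint, start Z0 = {Err, Done, Sync, Ack}, keep only states in Sat with every successor in Z. Z1 = {Ack}; fixed.
Sat(AG E[¬r U EX crit]) = {Ack}
Reset ∉ Sat(AG E[¬r U EX crit]) = {Ack}, so the formula does not hold at Reset.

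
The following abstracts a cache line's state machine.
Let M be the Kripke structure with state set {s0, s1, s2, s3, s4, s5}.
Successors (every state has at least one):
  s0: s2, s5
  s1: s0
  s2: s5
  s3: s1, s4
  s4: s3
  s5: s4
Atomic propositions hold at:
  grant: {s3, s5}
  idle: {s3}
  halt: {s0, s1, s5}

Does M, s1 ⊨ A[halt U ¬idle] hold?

Sat(¬idle) = {s0, s1, s2, s4, s5}
A[halt U ¬idle]: least fixpoint, start Z0 = Sat(¬idle) = {s0, s1, s2, s4, s5}, add states in Sat(halt) with every successor in Z. Already a fixed point.
Sat(A[halt U ¬idle]) = {s0, s1, s2, s4, s5}
s1 ∈ Sat(A[halt U ¬idle]) = {s0, s1, s2, s4, s5}, so the formula holds at s1.

Yes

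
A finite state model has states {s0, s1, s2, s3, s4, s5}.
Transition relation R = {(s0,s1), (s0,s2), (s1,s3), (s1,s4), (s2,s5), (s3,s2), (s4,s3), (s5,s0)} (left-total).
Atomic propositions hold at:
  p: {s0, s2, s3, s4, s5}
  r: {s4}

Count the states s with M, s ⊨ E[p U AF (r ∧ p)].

1

Sat(r ∧ p) = {s4}
AF (r ∧ p): least fixpoint, start Z0 = {s4}, add states with every successor in Z. Already a fixed point.
Sat(AF (r ∧ p)) = {s4}
E[p U AF (r ∧ p)]: least fixpoint, start Z0 = Sat(AF (r ∧ p)) = {s4}, add states in Sat(p) with some successor in Z. Already a fixed point.
Sat(E[p U AF (r ∧ p)]) = {s4}
|Sat(E[p U AF (r ∧ p)])| = |{s4}| = 1.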